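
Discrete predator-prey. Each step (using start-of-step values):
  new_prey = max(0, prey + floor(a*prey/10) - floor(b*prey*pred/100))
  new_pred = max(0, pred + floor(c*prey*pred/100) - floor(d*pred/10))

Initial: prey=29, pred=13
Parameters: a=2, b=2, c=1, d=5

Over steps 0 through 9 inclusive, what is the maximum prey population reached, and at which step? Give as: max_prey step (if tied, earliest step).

Step 1: prey: 29+5-7=27; pred: 13+3-6=10
Step 2: prey: 27+5-5=27; pred: 10+2-5=7
Step 3: prey: 27+5-3=29; pred: 7+1-3=5
Step 4: prey: 29+5-2=32; pred: 5+1-2=4
Step 5: prey: 32+6-2=36; pred: 4+1-2=3
Step 6: prey: 36+7-2=41; pred: 3+1-1=3
Step 7: prey: 41+8-2=47; pred: 3+1-1=3
Step 8: prey: 47+9-2=54; pred: 3+1-1=3
Step 9: prey: 54+10-3=61; pred: 3+1-1=3
Max prey = 61 at step 9

Answer: 61 9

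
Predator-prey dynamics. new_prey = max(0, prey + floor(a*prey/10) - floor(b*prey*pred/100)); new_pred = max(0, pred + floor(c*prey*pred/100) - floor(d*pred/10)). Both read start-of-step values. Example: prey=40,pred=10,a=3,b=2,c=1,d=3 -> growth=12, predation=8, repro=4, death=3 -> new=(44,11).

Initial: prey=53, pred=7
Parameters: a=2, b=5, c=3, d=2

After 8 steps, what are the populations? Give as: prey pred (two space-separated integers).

Step 1: prey: 53+10-18=45; pred: 7+11-1=17
Step 2: prey: 45+9-38=16; pred: 17+22-3=36
Step 3: prey: 16+3-28=0; pred: 36+17-7=46
Step 4: prey: 0+0-0=0; pred: 46+0-9=37
Step 5: prey: 0+0-0=0; pred: 37+0-7=30
Step 6: prey: 0+0-0=0; pred: 30+0-6=24
Step 7: prey: 0+0-0=0; pred: 24+0-4=20
Step 8: prey: 0+0-0=0; pred: 20+0-4=16

Answer: 0 16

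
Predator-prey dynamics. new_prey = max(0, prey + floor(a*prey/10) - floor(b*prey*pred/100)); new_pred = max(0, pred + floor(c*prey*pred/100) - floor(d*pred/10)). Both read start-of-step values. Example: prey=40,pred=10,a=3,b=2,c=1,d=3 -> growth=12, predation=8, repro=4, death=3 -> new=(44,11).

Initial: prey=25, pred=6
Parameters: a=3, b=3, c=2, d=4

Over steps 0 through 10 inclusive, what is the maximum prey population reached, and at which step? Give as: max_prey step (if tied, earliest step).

Answer: 34 4

Derivation:
Step 1: prey: 25+7-4=28; pred: 6+3-2=7
Step 2: prey: 28+8-5=31; pred: 7+3-2=8
Step 3: prey: 31+9-7=33; pred: 8+4-3=9
Step 4: prey: 33+9-8=34; pred: 9+5-3=11
Step 5: prey: 34+10-11=33; pred: 11+7-4=14
Step 6: prey: 33+9-13=29; pred: 14+9-5=18
Step 7: prey: 29+8-15=22; pred: 18+10-7=21
Step 8: prey: 22+6-13=15; pred: 21+9-8=22
Step 9: prey: 15+4-9=10; pred: 22+6-8=20
Step 10: prey: 10+3-6=7; pred: 20+4-8=16
Max prey = 34 at step 4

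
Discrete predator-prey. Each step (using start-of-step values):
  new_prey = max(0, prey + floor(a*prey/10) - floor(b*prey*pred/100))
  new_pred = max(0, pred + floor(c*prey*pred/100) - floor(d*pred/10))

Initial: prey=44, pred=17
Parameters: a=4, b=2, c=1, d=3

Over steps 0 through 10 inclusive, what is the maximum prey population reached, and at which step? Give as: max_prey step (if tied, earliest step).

Step 1: prey: 44+17-14=47; pred: 17+7-5=19
Step 2: prey: 47+18-17=48; pred: 19+8-5=22
Step 3: prey: 48+19-21=46; pred: 22+10-6=26
Step 4: prey: 46+18-23=41; pred: 26+11-7=30
Step 5: prey: 41+16-24=33; pred: 30+12-9=33
Step 6: prey: 33+13-21=25; pred: 33+10-9=34
Step 7: prey: 25+10-17=18; pred: 34+8-10=32
Step 8: prey: 18+7-11=14; pred: 32+5-9=28
Step 9: prey: 14+5-7=12; pred: 28+3-8=23
Step 10: prey: 12+4-5=11; pred: 23+2-6=19
Max prey = 48 at step 2

Answer: 48 2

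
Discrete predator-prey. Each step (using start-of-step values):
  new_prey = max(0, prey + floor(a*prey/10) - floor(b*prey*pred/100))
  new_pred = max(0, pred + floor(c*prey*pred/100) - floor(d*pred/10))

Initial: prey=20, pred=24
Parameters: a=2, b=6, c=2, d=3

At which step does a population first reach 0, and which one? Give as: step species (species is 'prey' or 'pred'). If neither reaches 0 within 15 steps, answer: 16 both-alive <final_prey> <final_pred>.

Answer: 1 prey

Derivation:
Step 1: prey: 20+4-28=0; pred: 24+9-7=26
First extinction: prey at step 1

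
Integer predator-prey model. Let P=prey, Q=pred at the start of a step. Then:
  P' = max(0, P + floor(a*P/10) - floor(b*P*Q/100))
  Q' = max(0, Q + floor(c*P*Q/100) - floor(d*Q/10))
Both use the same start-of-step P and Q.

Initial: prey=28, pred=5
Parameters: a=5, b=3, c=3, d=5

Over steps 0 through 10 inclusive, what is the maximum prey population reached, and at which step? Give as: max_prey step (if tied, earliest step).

Answer: 59 3

Derivation:
Step 1: prey: 28+14-4=38; pred: 5+4-2=7
Step 2: prey: 38+19-7=50; pred: 7+7-3=11
Step 3: prey: 50+25-16=59; pred: 11+16-5=22
Step 4: prey: 59+29-38=50; pred: 22+38-11=49
Step 5: prey: 50+25-73=2; pred: 49+73-24=98
Step 6: prey: 2+1-5=0; pred: 98+5-49=54
Step 7: prey: 0+0-0=0; pred: 54+0-27=27
Step 8: prey: 0+0-0=0; pred: 27+0-13=14
Step 9: prey: 0+0-0=0; pred: 14+0-7=7
Step 10: prey: 0+0-0=0; pred: 7+0-3=4
Max prey = 59 at step 3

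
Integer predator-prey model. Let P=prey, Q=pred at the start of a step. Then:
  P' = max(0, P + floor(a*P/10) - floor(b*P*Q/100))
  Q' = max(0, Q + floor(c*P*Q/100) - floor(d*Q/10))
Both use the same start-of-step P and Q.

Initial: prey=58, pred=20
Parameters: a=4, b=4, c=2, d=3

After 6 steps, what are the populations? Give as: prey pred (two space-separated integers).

Answer: 0 14

Derivation:
Step 1: prey: 58+23-46=35; pred: 20+23-6=37
Step 2: prey: 35+14-51=0; pred: 37+25-11=51
Step 3: prey: 0+0-0=0; pred: 51+0-15=36
Step 4: prey: 0+0-0=0; pred: 36+0-10=26
Step 5: prey: 0+0-0=0; pred: 26+0-7=19
Step 6: prey: 0+0-0=0; pred: 19+0-5=14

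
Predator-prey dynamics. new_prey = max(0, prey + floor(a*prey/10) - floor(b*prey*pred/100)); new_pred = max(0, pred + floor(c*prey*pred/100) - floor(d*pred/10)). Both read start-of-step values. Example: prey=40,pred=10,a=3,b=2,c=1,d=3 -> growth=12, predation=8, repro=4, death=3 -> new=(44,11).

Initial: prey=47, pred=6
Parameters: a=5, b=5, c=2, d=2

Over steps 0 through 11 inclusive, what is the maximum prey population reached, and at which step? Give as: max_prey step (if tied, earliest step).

Step 1: prey: 47+23-14=56; pred: 6+5-1=10
Step 2: prey: 56+28-28=56; pred: 10+11-2=19
Step 3: prey: 56+28-53=31; pred: 19+21-3=37
Step 4: prey: 31+15-57=0; pred: 37+22-7=52
Step 5: prey: 0+0-0=0; pred: 52+0-10=42
Step 6: prey: 0+0-0=0; pred: 42+0-8=34
Step 7: prey: 0+0-0=0; pred: 34+0-6=28
Step 8: prey: 0+0-0=0; pred: 28+0-5=23
Step 9: prey: 0+0-0=0; pred: 23+0-4=19
Step 10: prey: 0+0-0=0; pred: 19+0-3=16
Step 11: prey: 0+0-0=0; pred: 16+0-3=13
Max prey = 56 at step 1

Answer: 56 1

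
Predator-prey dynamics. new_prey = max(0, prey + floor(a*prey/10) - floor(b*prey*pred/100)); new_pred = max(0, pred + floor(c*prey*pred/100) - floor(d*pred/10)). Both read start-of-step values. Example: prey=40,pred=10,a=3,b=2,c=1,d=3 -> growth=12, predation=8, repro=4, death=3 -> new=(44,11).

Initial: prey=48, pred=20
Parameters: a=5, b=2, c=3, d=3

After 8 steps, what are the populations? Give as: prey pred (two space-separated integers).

Step 1: prey: 48+24-19=53; pred: 20+28-6=42
Step 2: prey: 53+26-44=35; pred: 42+66-12=96
Step 3: prey: 35+17-67=0; pred: 96+100-28=168
Step 4: prey: 0+0-0=0; pred: 168+0-50=118
Step 5: prey: 0+0-0=0; pred: 118+0-35=83
Step 6: prey: 0+0-0=0; pred: 83+0-24=59
Step 7: prey: 0+0-0=0; pred: 59+0-17=42
Step 8: prey: 0+0-0=0; pred: 42+0-12=30

Answer: 0 30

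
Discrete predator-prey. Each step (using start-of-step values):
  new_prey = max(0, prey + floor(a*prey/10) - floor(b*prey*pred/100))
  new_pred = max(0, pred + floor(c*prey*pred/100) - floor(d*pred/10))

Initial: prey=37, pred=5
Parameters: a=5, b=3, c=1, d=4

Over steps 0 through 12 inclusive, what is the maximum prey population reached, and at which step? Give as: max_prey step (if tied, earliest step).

Answer: 151 5

Derivation:
Step 1: prey: 37+18-5=50; pred: 5+1-2=4
Step 2: prey: 50+25-6=69; pred: 4+2-1=5
Step 3: prey: 69+34-10=93; pred: 5+3-2=6
Step 4: prey: 93+46-16=123; pred: 6+5-2=9
Step 5: prey: 123+61-33=151; pred: 9+11-3=17
Step 6: prey: 151+75-77=149; pred: 17+25-6=36
Step 7: prey: 149+74-160=63; pred: 36+53-14=75
Step 8: prey: 63+31-141=0; pred: 75+47-30=92
Step 9: prey: 0+0-0=0; pred: 92+0-36=56
Step 10: prey: 0+0-0=0; pred: 56+0-22=34
Step 11: prey: 0+0-0=0; pred: 34+0-13=21
Step 12: prey: 0+0-0=0; pred: 21+0-8=13
Max prey = 151 at step 5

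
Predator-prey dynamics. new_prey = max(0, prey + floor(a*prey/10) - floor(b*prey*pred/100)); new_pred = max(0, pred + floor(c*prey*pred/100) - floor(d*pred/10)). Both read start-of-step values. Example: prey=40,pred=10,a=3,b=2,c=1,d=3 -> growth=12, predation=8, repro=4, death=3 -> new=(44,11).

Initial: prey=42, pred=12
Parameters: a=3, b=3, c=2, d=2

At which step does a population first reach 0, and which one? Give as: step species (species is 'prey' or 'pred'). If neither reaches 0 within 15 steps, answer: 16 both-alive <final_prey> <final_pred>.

Step 1: prey: 42+12-15=39; pred: 12+10-2=20
Step 2: prey: 39+11-23=27; pred: 20+15-4=31
Step 3: prey: 27+8-25=10; pred: 31+16-6=41
Step 4: prey: 10+3-12=1; pred: 41+8-8=41
Step 5: prey: 1+0-1=0; pred: 41+0-8=33
First extinction: prey at step 5

Answer: 5 prey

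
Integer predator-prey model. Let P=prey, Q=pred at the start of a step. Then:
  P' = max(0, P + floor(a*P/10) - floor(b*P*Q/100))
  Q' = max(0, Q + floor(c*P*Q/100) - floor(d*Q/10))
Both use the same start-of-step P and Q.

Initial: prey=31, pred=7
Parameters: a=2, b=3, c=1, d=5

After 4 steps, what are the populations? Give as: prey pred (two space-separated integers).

Step 1: prey: 31+6-6=31; pred: 7+2-3=6
Step 2: prey: 31+6-5=32; pred: 6+1-3=4
Step 3: prey: 32+6-3=35; pred: 4+1-2=3
Step 4: prey: 35+7-3=39; pred: 3+1-1=3

Answer: 39 3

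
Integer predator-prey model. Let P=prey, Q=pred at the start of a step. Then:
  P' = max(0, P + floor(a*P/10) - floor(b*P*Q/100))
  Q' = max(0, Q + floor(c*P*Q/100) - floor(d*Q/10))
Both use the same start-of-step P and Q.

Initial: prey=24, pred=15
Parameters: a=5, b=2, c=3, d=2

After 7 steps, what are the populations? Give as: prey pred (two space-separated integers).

Answer: 0 62

Derivation:
Step 1: prey: 24+12-7=29; pred: 15+10-3=22
Step 2: prey: 29+14-12=31; pred: 22+19-4=37
Step 3: prey: 31+15-22=24; pred: 37+34-7=64
Step 4: prey: 24+12-30=6; pred: 64+46-12=98
Step 5: prey: 6+3-11=0; pred: 98+17-19=96
Step 6: prey: 0+0-0=0; pred: 96+0-19=77
Step 7: prey: 0+0-0=0; pred: 77+0-15=62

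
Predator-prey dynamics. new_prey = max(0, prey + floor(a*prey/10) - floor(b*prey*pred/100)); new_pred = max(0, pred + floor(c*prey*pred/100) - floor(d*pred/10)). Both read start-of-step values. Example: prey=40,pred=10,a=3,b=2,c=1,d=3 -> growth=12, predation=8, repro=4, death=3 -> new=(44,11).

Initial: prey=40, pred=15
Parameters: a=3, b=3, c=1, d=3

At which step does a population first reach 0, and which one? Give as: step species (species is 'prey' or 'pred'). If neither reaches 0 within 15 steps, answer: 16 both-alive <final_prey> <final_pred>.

Answer: 16 both-alive 31 6

Derivation:
Step 1: prey: 40+12-18=34; pred: 15+6-4=17
Step 2: prey: 34+10-17=27; pred: 17+5-5=17
Step 3: prey: 27+8-13=22; pred: 17+4-5=16
Step 4: prey: 22+6-10=18; pred: 16+3-4=15
Step 5: prey: 18+5-8=15; pred: 15+2-4=13
Step 6: prey: 15+4-5=14; pred: 13+1-3=11
Step 7: prey: 14+4-4=14; pred: 11+1-3=9
Step 8: prey: 14+4-3=15; pred: 9+1-2=8
Step 9: prey: 15+4-3=16; pred: 8+1-2=7
Step 10: prey: 16+4-3=17; pred: 7+1-2=6
Step 11: prey: 17+5-3=19; pred: 6+1-1=6
Step 12: prey: 19+5-3=21; pred: 6+1-1=6
Step 13: prey: 21+6-3=24; pred: 6+1-1=6
Step 14: prey: 24+7-4=27; pred: 6+1-1=6
Step 15: prey: 27+8-4=31; pred: 6+1-1=6
No extinction within 15 steps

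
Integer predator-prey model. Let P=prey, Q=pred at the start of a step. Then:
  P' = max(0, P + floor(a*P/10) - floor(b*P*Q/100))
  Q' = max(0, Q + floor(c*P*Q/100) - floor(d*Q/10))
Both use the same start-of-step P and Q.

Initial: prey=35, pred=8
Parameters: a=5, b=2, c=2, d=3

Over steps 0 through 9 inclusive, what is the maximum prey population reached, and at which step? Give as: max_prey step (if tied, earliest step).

Answer: 69 3

Derivation:
Step 1: prey: 35+17-5=47; pred: 8+5-2=11
Step 2: prey: 47+23-10=60; pred: 11+10-3=18
Step 3: prey: 60+30-21=69; pred: 18+21-5=34
Step 4: prey: 69+34-46=57; pred: 34+46-10=70
Step 5: prey: 57+28-79=6; pred: 70+79-21=128
Step 6: prey: 6+3-15=0; pred: 128+15-38=105
Step 7: prey: 0+0-0=0; pred: 105+0-31=74
Step 8: prey: 0+0-0=0; pred: 74+0-22=52
Step 9: prey: 0+0-0=0; pred: 52+0-15=37
Max prey = 69 at step 3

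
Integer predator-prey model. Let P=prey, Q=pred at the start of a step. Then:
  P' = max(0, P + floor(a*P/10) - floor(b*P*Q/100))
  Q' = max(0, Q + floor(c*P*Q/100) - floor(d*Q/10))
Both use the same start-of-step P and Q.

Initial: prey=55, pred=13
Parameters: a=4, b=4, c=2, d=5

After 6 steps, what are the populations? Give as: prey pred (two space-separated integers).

Step 1: prey: 55+22-28=49; pred: 13+14-6=21
Step 2: prey: 49+19-41=27; pred: 21+20-10=31
Step 3: prey: 27+10-33=4; pred: 31+16-15=32
Step 4: prey: 4+1-5=0; pred: 32+2-16=18
Step 5: prey: 0+0-0=0; pred: 18+0-9=9
Step 6: prey: 0+0-0=0; pred: 9+0-4=5

Answer: 0 5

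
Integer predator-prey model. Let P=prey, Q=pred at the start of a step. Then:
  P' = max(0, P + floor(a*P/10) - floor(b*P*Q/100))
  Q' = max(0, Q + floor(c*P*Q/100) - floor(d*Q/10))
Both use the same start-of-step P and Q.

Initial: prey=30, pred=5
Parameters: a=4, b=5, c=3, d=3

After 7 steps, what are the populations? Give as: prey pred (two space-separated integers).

Answer: 0 15

Derivation:
Step 1: prey: 30+12-7=35; pred: 5+4-1=8
Step 2: prey: 35+14-14=35; pred: 8+8-2=14
Step 3: prey: 35+14-24=25; pred: 14+14-4=24
Step 4: prey: 25+10-30=5; pred: 24+18-7=35
Step 5: prey: 5+2-8=0; pred: 35+5-10=30
Step 6: prey: 0+0-0=0; pred: 30+0-9=21
Step 7: prey: 0+0-0=0; pred: 21+0-6=15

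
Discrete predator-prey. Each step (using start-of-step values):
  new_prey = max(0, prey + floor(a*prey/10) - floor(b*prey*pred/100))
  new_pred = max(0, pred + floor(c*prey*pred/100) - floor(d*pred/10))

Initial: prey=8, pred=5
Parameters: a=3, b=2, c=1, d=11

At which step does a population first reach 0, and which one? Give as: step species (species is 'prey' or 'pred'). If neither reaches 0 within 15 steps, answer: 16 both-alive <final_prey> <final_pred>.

Answer: 1 pred

Derivation:
Step 1: prey: 8+2-0=10; pred: 5+0-5=0
First extinction: pred at step 1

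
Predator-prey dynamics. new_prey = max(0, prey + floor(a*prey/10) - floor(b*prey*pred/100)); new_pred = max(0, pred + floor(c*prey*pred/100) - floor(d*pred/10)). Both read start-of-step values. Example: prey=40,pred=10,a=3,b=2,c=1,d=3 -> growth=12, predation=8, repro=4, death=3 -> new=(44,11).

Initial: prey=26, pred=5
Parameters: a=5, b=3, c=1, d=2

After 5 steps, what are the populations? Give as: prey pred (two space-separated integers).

Step 1: prey: 26+13-3=36; pred: 5+1-1=5
Step 2: prey: 36+18-5=49; pred: 5+1-1=5
Step 3: prey: 49+24-7=66; pred: 5+2-1=6
Step 4: prey: 66+33-11=88; pred: 6+3-1=8
Step 5: prey: 88+44-21=111; pred: 8+7-1=14

Answer: 111 14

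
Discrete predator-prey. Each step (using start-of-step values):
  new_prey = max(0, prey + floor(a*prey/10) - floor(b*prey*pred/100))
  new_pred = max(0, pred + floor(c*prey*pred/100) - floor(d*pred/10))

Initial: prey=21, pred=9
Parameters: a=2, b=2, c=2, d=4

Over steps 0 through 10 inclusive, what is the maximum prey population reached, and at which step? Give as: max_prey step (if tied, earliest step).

Answer: 23 2

Derivation:
Step 1: prey: 21+4-3=22; pred: 9+3-3=9
Step 2: prey: 22+4-3=23; pred: 9+3-3=9
Step 3: prey: 23+4-4=23; pred: 9+4-3=10
Step 4: prey: 23+4-4=23; pred: 10+4-4=10
Step 5: prey: 23+4-4=23; pred: 10+4-4=10
Step 6: prey: 23+4-4=23; pred: 10+4-4=10
Step 7: prey: 23+4-4=23; pred: 10+4-4=10
Step 8: prey: 23+4-4=23; pred: 10+4-4=10
Step 9: prey: 23+4-4=23; pred: 10+4-4=10
Step 10: prey: 23+4-4=23; pred: 10+4-4=10
Max prey = 23 at step 2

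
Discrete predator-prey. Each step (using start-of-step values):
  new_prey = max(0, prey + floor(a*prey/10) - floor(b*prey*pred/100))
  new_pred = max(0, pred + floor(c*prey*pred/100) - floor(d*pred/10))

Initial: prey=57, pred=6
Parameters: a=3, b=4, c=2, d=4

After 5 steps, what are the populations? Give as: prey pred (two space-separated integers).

Answer: 0 25

Derivation:
Step 1: prey: 57+17-13=61; pred: 6+6-2=10
Step 2: prey: 61+18-24=55; pred: 10+12-4=18
Step 3: prey: 55+16-39=32; pred: 18+19-7=30
Step 4: prey: 32+9-38=3; pred: 30+19-12=37
Step 5: prey: 3+0-4=0; pred: 37+2-14=25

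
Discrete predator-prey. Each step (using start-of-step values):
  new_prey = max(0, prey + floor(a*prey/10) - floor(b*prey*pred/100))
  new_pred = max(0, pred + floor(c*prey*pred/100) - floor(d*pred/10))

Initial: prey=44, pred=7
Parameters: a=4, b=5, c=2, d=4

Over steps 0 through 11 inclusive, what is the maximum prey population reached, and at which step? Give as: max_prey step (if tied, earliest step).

Step 1: prey: 44+17-15=46; pred: 7+6-2=11
Step 2: prey: 46+18-25=39; pred: 11+10-4=17
Step 3: prey: 39+15-33=21; pred: 17+13-6=24
Step 4: prey: 21+8-25=4; pred: 24+10-9=25
Step 5: prey: 4+1-5=0; pred: 25+2-10=17
Step 6: prey: 0+0-0=0; pred: 17+0-6=11
Step 7: prey: 0+0-0=0; pred: 11+0-4=7
Step 8: prey: 0+0-0=0; pred: 7+0-2=5
Step 9: prey: 0+0-0=0; pred: 5+0-2=3
Step 10: prey: 0+0-0=0; pred: 3+0-1=2
Step 11: prey: 0+0-0=0; pred: 2+0-0=2
Max prey = 46 at step 1

Answer: 46 1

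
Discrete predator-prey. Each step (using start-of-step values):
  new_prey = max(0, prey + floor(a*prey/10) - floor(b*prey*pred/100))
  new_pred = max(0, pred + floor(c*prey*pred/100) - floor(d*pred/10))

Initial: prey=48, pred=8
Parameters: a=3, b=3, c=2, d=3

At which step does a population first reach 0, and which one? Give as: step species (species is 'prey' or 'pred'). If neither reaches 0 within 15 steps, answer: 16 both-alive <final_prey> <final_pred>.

Answer: 5 prey

Derivation:
Step 1: prey: 48+14-11=51; pred: 8+7-2=13
Step 2: prey: 51+15-19=47; pred: 13+13-3=23
Step 3: prey: 47+14-32=29; pred: 23+21-6=38
Step 4: prey: 29+8-33=4; pred: 38+22-11=49
Step 5: prey: 4+1-5=0; pred: 49+3-14=38
First extinction: prey at step 5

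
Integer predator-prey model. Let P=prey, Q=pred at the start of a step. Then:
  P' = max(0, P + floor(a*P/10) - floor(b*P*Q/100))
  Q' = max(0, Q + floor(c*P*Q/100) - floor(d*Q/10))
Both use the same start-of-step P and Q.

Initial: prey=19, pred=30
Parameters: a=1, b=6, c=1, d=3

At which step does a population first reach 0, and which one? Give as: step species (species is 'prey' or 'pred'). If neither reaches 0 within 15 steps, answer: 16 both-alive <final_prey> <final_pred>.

Answer: 1 prey

Derivation:
Step 1: prey: 19+1-34=0; pred: 30+5-9=26
First extinction: prey at step 1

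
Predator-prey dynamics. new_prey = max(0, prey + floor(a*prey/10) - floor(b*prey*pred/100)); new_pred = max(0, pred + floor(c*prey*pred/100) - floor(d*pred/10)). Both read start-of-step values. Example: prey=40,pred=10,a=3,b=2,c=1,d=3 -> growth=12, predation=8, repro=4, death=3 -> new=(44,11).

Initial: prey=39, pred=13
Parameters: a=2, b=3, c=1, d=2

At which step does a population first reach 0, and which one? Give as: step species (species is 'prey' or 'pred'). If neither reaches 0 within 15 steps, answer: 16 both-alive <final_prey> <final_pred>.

Step 1: prey: 39+7-15=31; pred: 13+5-2=16
Step 2: prey: 31+6-14=23; pred: 16+4-3=17
Step 3: prey: 23+4-11=16; pred: 17+3-3=17
Step 4: prey: 16+3-8=11; pred: 17+2-3=16
Step 5: prey: 11+2-5=8; pred: 16+1-3=14
Step 6: prey: 8+1-3=6; pred: 14+1-2=13
Step 7: prey: 6+1-2=5; pred: 13+0-2=11
Step 8: prey: 5+1-1=5; pred: 11+0-2=9
Step 9: prey: 5+1-1=5; pred: 9+0-1=8
Step 10: prey: 5+1-1=5; pred: 8+0-1=7
Step 11: prey: 5+1-1=5; pred: 7+0-1=6
Step 12: prey: 5+1-0=6; pred: 6+0-1=5
Step 13: prey: 6+1-0=7; pred: 5+0-1=4
Step 14: prey: 7+1-0=8; pred: 4+0-0=4
Step 15: prey: 8+1-0=9; pred: 4+0-0=4
No extinction within 15 steps

Answer: 16 both-alive 9 4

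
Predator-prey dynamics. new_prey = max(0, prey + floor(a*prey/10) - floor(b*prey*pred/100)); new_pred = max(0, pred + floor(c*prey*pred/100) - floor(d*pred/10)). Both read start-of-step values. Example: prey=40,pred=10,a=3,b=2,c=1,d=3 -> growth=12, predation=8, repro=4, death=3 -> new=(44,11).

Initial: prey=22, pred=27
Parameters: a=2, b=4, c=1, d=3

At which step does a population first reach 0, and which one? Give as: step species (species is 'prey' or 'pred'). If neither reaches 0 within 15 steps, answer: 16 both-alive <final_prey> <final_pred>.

Answer: 16 both-alive 1 3

Derivation:
Step 1: prey: 22+4-23=3; pred: 27+5-8=24
Step 2: prey: 3+0-2=1; pred: 24+0-7=17
Step 3: prey: 1+0-0=1; pred: 17+0-5=12
Step 4: prey: 1+0-0=1; pred: 12+0-3=9
Step 5: prey: 1+0-0=1; pred: 9+0-2=7
Step 6: prey: 1+0-0=1; pred: 7+0-2=5
Step 7: prey: 1+0-0=1; pred: 5+0-1=4
Step 8: prey: 1+0-0=1; pred: 4+0-1=3
Step 9: prey: 1+0-0=1; pred: 3+0-0=3
Steps 10-15: state stable at prey=1, pred=3 (no change)
No extinction within 15 steps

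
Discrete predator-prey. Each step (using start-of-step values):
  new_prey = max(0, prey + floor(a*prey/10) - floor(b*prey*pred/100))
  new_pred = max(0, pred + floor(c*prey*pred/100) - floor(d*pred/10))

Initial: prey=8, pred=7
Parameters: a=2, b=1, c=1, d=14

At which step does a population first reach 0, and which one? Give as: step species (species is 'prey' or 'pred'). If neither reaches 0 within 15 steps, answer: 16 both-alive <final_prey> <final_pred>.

Answer: 1 pred

Derivation:
Step 1: prey: 8+1-0=9; pred: 7+0-9=0
First extinction: pred at step 1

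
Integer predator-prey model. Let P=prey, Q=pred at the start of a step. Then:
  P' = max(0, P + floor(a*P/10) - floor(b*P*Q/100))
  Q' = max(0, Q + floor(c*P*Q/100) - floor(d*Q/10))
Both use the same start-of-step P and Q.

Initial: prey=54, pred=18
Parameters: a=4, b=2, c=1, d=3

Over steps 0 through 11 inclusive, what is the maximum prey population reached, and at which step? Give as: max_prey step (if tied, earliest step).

Answer: 56 1

Derivation:
Step 1: prey: 54+21-19=56; pred: 18+9-5=22
Step 2: prey: 56+22-24=54; pred: 22+12-6=28
Step 3: prey: 54+21-30=45; pred: 28+15-8=35
Step 4: prey: 45+18-31=32; pred: 35+15-10=40
Step 5: prey: 32+12-25=19; pred: 40+12-12=40
Step 6: prey: 19+7-15=11; pred: 40+7-12=35
Step 7: prey: 11+4-7=8; pred: 35+3-10=28
Step 8: prey: 8+3-4=7; pred: 28+2-8=22
Step 9: prey: 7+2-3=6; pred: 22+1-6=17
Step 10: prey: 6+2-2=6; pred: 17+1-5=13
Step 11: prey: 6+2-1=7; pred: 13+0-3=10
Max prey = 56 at step 1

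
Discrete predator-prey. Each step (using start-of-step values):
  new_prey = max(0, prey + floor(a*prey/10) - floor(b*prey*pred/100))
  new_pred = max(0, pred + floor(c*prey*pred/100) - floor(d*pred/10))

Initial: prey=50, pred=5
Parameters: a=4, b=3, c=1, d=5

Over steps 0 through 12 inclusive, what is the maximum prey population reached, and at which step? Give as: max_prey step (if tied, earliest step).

Answer: 125 5

Derivation:
Step 1: prey: 50+20-7=63; pred: 5+2-2=5
Step 2: prey: 63+25-9=79; pred: 5+3-2=6
Step 3: prey: 79+31-14=96; pred: 6+4-3=7
Step 4: prey: 96+38-20=114; pred: 7+6-3=10
Step 5: prey: 114+45-34=125; pred: 10+11-5=16
Step 6: prey: 125+50-60=115; pred: 16+20-8=28
Step 7: prey: 115+46-96=65; pred: 28+32-14=46
Step 8: prey: 65+26-89=2; pred: 46+29-23=52
Step 9: prey: 2+0-3=0; pred: 52+1-26=27
Step 10: prey: 0+0-0=0; pred: 27+0-13=14
Step 11: prey: 0+0-0=0; pred: 14+0-7=7
Step 12: prey: 0+0-0=0; pred: 7+0-3=4
Max prey = 125 at step 5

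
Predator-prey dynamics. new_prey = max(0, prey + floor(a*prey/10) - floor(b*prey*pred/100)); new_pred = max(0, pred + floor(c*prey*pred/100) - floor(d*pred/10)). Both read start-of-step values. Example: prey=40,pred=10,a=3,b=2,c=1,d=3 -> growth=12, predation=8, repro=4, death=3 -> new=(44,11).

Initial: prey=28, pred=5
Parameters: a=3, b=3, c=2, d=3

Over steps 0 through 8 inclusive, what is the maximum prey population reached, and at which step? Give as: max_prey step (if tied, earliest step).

Step 1: prey: 28+8-4=32; pred: 5+2-1=6
Step 2: prey: 32+9-5=36; pred: 6+3-1=8
Step 3: prey: 36+10-8=38; pred: 8+5-2=11
Step 4: prey: 38+11-12=37; pred: 11+8-3=16
Step 5: prey: 37+11-17=31; pred: 16+11-4=23
Step 6: prey: 31+9-21=19; pred: 23+14-6=31
Step 7: prey: 19+5-17=7; pred: 31+11-9=33
Step 8: prey: 7+2-6=3; pred: 33+4-9=28
Max prey = 38 at step 3

Answer: 38 3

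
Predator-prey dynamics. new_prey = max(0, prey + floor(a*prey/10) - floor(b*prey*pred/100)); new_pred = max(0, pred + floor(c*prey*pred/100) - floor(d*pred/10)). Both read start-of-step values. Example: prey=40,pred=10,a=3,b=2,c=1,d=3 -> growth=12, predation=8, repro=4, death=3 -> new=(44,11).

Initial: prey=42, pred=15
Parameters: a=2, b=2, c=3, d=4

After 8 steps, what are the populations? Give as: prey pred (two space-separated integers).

Answer: 0 8

Derivation:
Step 1: prey: 42+8-12=38; pred: 15+18-6=27
Step 2: prey: 38+7-20=25; pred: 27+30-10=47
Step 3: prey: 25+5-23=7; pred: 47+35-18=64
Step 4: prey: 7+1-8=0; pred: 64+13-25=52
Step 5: prey: 0+0-0=0; pred: 52+0-20=32
Step 6: prey: 0+0-0=0; pred: 32+0-12=20
Step 7: prey: 0+0-0=0; pred: 20+0-8=12
Step 8: prey: 0+0-0=0; pred: 12+0-4=8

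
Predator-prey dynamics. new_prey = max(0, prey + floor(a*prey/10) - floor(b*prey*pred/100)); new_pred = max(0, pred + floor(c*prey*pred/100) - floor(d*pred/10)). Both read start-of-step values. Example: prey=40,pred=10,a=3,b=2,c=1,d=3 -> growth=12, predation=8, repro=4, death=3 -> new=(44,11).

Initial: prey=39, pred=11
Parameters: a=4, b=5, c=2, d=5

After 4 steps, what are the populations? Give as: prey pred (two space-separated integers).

Answer: 9 12

Derivation:
Step 1: prey: 39+15-21=33; pred: 11+8-5=14
Step 2: prey: 33+13-23=23; pred: 14+9-7=16
Step 3: prey: 23+9-18=14; pred: 16+7-8=15
Step 4: prey: 14+5-10=9; pred: 15+4-7=12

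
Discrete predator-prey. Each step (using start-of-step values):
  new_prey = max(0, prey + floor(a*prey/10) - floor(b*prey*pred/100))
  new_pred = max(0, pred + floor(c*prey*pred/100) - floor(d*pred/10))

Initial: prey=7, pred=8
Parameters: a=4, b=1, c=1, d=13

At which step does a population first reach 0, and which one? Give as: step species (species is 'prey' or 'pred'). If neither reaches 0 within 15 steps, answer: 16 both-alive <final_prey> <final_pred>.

Answer: 1 pred

Derivation:
Step 1: prey: 7+2-0=9; pred: 8+0-10=0
First extinction: pred at step 1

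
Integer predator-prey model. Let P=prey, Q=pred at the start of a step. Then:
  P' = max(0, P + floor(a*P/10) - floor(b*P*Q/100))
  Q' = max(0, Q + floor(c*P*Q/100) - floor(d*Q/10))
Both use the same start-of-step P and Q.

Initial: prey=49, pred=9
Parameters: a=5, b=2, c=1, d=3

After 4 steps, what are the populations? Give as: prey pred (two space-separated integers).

Answer: 104 40

Derivation:
Step 1: prey: 49+24-8=65; pred: 9+4-2=11
Step 2: prey: 65+32-14=83; pred: 11+7-3=15
Step 3: prey: 83+41-24=100; pred: 15+12-4=23
Step 4: prey: 100+50-46=104; pred: 23+23-6=40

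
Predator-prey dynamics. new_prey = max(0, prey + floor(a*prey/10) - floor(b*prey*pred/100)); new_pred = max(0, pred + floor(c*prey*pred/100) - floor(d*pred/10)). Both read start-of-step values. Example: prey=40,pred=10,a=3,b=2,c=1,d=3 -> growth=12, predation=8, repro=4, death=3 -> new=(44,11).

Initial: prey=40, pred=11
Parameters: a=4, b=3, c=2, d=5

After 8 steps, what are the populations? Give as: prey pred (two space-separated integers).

Answer: 6 7

Derivation:
Step 1: prey: 40+16-13=43; pred: 11+8-5=14
Step 2: prey: 43+17-18=42; pred: 14+12-7=19
Step 3: prey: 42+16-23=35; pred: 19+15-9=25
Step 4: prey: 35+14-26=23; pred: 25+17-12=30
Step 5: prey: 23+9-20=12; pred: 30+13-15=28
Step 6: prey: 12+4-10=6; pred: 28+6-14=20
Step 7: prey: 6+2-3=5; pred: 20+2-10=12
Step 8: prey: 5+2-1=6; pred: 12+1-6=7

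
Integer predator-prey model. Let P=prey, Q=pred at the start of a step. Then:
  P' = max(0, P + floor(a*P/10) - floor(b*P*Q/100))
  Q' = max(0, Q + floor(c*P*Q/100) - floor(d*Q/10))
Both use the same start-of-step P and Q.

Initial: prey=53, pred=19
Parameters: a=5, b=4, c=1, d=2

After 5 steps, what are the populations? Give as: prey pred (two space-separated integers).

Step 1: prey: 53+26-40=39; pred: 19+10-3=26
Step 2: prey: 39+19-40=18; pred: 26+10-5=31
Step 3: prey: 18+9-22=5; pred: 31+5-6=30
Step 4: prey: 5+2-6=1; pred: 30+1-6=25
Step 5: prey: 1+0-1=0; pred: 25+0-5=20

Answer: 0 20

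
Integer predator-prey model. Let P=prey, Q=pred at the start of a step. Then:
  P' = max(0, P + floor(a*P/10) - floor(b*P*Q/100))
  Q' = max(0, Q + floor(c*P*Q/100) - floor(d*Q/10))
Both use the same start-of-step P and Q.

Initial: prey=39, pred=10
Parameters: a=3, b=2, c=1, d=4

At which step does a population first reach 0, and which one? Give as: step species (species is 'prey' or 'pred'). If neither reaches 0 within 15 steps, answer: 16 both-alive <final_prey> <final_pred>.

Step 1: prey: 39+11-7=43; pred: 10+3-4=9
Step 2: prey: 43+12-7=48; pred: 9+3-3=9
Step 3: prey: 48+14-8=54; pred: 9+4-3=10
Step 4: prey: 54+16-10=60; pred: 10+5-4=11
Step 5: prey: 60+18-13=65; pred: 11+6-4=13
Step 6: prey: 65+19-16=68; pred: 13+8-5=16
Step 7: prey: 68+20-21=67; pred: 16+10-6=20
Step 8: prey: 67+20-26=61; pred: 20+13-8=25
Step 9: prey: 61+18-30=49; pred: 25+15-10=30
Step 10: prey: 49+14-29=34; pred: 30+14-12=32
Step 11: prey: 34+10-21=23; pred: 32+10-12=30
Step 12: prey: 23+6-13=16; pred: 30+6-12=24
Step 13: prey: 16+4-7=13; pred: 24+3-9=18
Step 14: prey: 13+3-4=12; pred: 18+2-7=13
Step 15: prey: 12+3-3=12; pred: 13+1-5=9
No extinction within 15 steps

Answer: 16 both-alive 12 9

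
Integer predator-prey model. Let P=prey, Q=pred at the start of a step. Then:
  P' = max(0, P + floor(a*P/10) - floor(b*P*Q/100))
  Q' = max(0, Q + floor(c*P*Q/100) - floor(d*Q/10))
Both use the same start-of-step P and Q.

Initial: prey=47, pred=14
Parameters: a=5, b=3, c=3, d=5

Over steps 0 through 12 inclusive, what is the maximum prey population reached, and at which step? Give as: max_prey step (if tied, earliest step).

Step 1: prey: 47+23-19=51; pred: 14+19-7=26
Step 2: prey: 51+25-39=37; pred: 26+39-13=52
Step 3: prey: 37+18-57=0; pred: 52+57-26=83
Step 4: prey: 0+0-0=0; pred: 83+0-41=42
Step 5: prey: 0+0-0=0; pred: 42+0-21=21
Step 6: prey: 0+0-0=0; pred: 21+0-10=11
Step 7: prey: 0+0-0=0; pred: 11+0-5=6
Step 8: prey: 0+0-0=0; pred: 6+0-3=3
Step 9: prey: 0+0-0=0; pred: 3+0-1=2
Step 10: prey: 0+0-0=0; pred: 2+0-1=1
Step 11: prey: 0+0-0=0; pred: 1+0-0=1
Step 12: prey: 0+0-0=0; pred: 1+0-0=1
Max prey = 51 at step 1

Answer: 51 1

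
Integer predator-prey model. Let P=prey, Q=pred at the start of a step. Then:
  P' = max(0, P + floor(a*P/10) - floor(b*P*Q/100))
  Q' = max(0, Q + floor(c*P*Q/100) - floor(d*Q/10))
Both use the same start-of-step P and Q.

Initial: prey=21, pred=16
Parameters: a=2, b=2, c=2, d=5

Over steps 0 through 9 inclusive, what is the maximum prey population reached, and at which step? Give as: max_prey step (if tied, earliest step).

Step 1: prey: 21+4-6=19; pred: 16+6-8=14
Step 2: prey: 19+3-5=17; pred: 14+5-7=12
Step 3: prey: 17+3-4=16; pred: 12+4-6=10
Step 4: prey: 16+3-3=16; pred: 10+3-5=8
Step 5: prey: 16+3-2=17; pred: 8+2-4=6
Step 6: prey: 17+3-2=18; pred: 6+2-3=5
Step 7: prey: 18+3-1=20; pred: 5+1-2=4
Step 8: prey: 20+4-1=23; pred: 4+1-2=3
Step 9: prey: 23+4-1=26; pred: 3+1-1=3
Max prey = 26 at step 9

Answer: 26 9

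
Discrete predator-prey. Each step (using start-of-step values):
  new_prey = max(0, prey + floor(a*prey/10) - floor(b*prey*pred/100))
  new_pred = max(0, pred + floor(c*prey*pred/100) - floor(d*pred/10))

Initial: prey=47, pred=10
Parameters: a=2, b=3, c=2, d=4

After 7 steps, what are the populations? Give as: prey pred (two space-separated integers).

Step 1: prey: 47+9-14=42; pred: 10+9-4=15
Step 2: prey: 42+8-18=32; pred: 15+12-6=21
Step 3: prey: 32+6-20=18; pred: 21+13-8=26
Step 4: prey: 18+3-14=7; pred: 26+9-10=25
Step 5: prey: 7+1-5=3; pred: 25+3-10=18
Step 6: prey: 3+0-1=2; pred: 18+1-7=12
Step 7: prey: 2+0-0=2; pred: 12+0-4=8

Answer: 2 8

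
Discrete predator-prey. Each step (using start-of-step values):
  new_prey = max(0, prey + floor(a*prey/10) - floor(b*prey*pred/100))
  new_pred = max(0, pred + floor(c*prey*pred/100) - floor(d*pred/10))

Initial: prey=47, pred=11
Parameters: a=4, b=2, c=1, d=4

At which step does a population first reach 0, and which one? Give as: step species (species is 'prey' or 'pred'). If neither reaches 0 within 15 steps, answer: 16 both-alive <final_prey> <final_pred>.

Step 1: prey: 47+18-10=55; pred: 11+5-4=12
Step 2: prey: 55+22-13=64; pred: 12+6-4=14
Step 3: prey: 64+25-17=72; pred: 14+8-5=17
Step 4: prey: 72+28-24=76; pred: 17+12-6=23
Step 5: prey: 76+30-34=72; pred: 23+17-9=31
Step 6: prey: 72+28-44=56; pred: 31+22-12=41
Step 7: prey: 56+22-45=33; pred: 41+22-16=47
Step 8: prey: 33+13-31=15; pred: 47+15-18=44
Step 9: prey: 15+6-13=8; pred: 44+6-17=33
Step 10: prey: 8+3-5=6; pred: 33+2-13=22
Step 11: prey: 6+2-2=6; pred: 22+1-8=15
Step 12: prey: 6+2-1=7; pred: 15+0-6=9
Step 13: prey: 7+2-1=8; pred: 9+0-3=6
Step 14: prey: 8+3-0=11; pred: 6+0-2=4
Step 15: prey: 11+4-0=15; pred: 4+0-1=3
No extinction within 15 steps

Answer: 16 both-alive 15 3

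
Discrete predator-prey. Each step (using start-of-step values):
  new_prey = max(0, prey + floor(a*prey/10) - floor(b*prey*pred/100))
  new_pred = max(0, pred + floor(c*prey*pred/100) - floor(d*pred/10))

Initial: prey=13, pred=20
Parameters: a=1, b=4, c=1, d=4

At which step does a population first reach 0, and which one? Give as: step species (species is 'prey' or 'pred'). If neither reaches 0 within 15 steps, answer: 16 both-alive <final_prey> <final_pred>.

Step 1: prey: 13+1-10=4; pred: 20+2-8=14
Step 2: prey: 4+0-2=2; pred: 14+0-5=9
Step 3: prey: 2+0-0=2; pred: 9+0-3=6
Step 4: prey: 2+0-0=2; pred: 6+0-2=4
Step 5: prey: 2+0-0=2; pred: 4+0-1=3
Step 6: prey: 2+0-0=2; pred: 3+0-1=2
Step 7: prey: 2+0-0=2; pred: 2+0-0=2
Steps 8-15: state stable at prey=2, pred=2 (no change)
No extinction within 15 steps

Answer: 16 both-alive 2 2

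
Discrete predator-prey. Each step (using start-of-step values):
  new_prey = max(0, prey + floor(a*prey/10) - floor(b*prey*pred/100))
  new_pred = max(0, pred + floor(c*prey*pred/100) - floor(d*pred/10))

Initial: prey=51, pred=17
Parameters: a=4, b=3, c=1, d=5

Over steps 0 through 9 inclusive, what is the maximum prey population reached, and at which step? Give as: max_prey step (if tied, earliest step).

Answer: 68 9

Derivation:
Step 1: prey: 51+20-26=45; pred: 17+8-8=17
Step 2: prey: 45+18-22=41; pred: 17+7-8=16
Step 3: prey: 41+16-19=38; pred: 16+6-8=14
Step 4: prey: 38+15-15=38; pred: 14+5-7=12
Step 5: prey: 38+15-13=40; pred: 12+4-6=10
Step 6: prey: 40+16-12=44; pred: 10+4-5=9
Step 7: prey: 44+17-11=50; pred: 9+3-4=8
Step 8: prey: 50+20-12=58; pred: 8+4-4=8
Step 9: prey: 58+23-13=68; pred: 8+4-4=8
Max prey = 68 at step 9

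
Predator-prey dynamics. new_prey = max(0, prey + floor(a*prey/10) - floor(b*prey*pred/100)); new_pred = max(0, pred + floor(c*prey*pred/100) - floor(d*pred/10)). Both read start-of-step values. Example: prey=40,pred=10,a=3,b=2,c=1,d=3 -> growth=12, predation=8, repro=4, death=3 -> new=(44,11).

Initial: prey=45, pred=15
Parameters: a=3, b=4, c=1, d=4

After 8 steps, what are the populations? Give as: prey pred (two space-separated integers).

Step 1: prey: 45+13-27=31; pred: 15+6-6=15
Step 2: prey: 31+9-18=22; pred: 15+4-6=13
Step 3: prey: 22+6-11=17; pred: 13+2-5=10
Step 4: prey: 17+5-6=16; pred: 10+1-4=7
Step 5: prey: 16+4-4=16; pred: 7+1-2=6
Step 6: prey: 16+4-3=17; pred: 6+0-2=4
Step 7: prey: 17+5-2=20; pred: 4+0-1=3
Step 8: prey: 20+6-2=24; pred: 3+0-1=2

Answer: 24 2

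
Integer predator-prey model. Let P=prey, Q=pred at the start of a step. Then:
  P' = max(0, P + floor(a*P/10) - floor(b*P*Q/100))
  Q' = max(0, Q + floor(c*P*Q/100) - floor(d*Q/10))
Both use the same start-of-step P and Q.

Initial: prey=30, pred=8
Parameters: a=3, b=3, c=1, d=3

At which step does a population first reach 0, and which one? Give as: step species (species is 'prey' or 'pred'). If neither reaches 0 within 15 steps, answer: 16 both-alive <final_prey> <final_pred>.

Step 1: prey: 30+9-7=32; pred: 8+2-2=8
Step 2: prey: 32+9-7=34; pred: 8+2-2=8
Step 3: prey: 34+10-8=36; pred: 8+2-2=8
Step 4: prey: 36+10-8=38; pred: 8+2-2=8
Step 5: prey: 38+11-9=40; pred: 8+3-2=9
Step 6: prey: 40+12-10=42; pred: 9+3-2=10
Step 7: prey: 42+12-12=42; pred: 10+4-3=11
Step 8: prey: 42+12-13=41; pred: 11+4-3=12
Step 9: prey: 41+12-14=39; pred: 12+4-3=13
Step 10: prey: 39+11-15=35; pred: 13+5-3=15
Step 11: prey: 35+10-15=30; pred: 15+5-4=16
Step 12: prey: 30+9-14=25; pred: 16+4-4=16
Step 13: prey: 25+7-12=20; pred: 16+4-4=16
Step 14: prey: 20+6-9=17; pred: 16+3-4=15
Step 15: prey: 17+5-7=15; pred: 15+2-4=13
No extinction within 15 steps

Answer: 16 both-alive 15 13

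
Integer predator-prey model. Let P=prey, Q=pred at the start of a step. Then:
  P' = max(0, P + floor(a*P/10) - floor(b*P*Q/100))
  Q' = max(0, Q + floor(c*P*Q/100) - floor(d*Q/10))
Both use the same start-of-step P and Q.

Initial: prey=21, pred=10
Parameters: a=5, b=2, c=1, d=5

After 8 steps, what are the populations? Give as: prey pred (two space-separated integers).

Answer: 263 30

Derivation:
Step 1: prey: 21+10-4=27; pred: 10+2-5=7
Step 2: prey: 27+13-3=37; pred: 7+1-3=5
Step 3: prey: 37+18-3=52; pred: 5+1-2=4
Step 4: prey: 52+26-4=74; pred: 4+2-2=4
Step 5: prey: 74+37-5=106; pred: 4+2-2=4
Step 6: prey: 106+53-8=151; pred: 4+4-2=6
Step 7: prey: 151+75-18=208; pred: 6+9-3=12
Step 8: prey: 208+104-49=263; pred: 12+24-6=30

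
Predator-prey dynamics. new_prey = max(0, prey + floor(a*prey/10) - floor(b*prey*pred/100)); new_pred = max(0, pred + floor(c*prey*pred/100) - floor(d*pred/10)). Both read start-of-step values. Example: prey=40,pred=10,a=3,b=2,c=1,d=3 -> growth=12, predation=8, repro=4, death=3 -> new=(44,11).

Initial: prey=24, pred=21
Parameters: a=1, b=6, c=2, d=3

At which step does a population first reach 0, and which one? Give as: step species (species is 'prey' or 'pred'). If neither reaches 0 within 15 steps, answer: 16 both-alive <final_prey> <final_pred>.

Answer: 1 prey

Derivation:
Step 1: prey: 24+2-30=0; pred: 21+10-6=25
First extinction: prey at step 1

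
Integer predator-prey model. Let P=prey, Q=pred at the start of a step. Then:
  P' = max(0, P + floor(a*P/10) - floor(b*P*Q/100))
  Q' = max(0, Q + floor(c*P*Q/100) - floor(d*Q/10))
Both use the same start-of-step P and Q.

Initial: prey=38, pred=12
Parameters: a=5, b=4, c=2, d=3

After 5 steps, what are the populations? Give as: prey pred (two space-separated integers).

Answer: 0 24

Derivation:
Step 1: prey: 38+19-18=39; pred: 12+9-3=18
Step 2: prey: 39+19-28=30; pred: 18+14-5=27
Step 3: prey: 30+15-32=13; pred: 27+16-8=35
Step 4: prey: 13+6-18=1; pred: 35+9-10=34
Step 5: prey: 1+0-1=0; pred: 34+0-10=24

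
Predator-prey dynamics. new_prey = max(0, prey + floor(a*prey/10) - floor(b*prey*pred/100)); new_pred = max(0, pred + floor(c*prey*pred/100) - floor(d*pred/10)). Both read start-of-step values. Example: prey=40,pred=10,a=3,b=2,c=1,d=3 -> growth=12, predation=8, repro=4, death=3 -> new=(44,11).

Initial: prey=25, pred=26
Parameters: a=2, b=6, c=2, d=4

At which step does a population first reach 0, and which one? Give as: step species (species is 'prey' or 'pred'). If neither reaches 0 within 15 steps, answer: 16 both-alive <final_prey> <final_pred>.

Step 1: prey: 25+5-39=0; pred: 26+13-10=29
First extinction: prey at step 1

Answer: 1 prey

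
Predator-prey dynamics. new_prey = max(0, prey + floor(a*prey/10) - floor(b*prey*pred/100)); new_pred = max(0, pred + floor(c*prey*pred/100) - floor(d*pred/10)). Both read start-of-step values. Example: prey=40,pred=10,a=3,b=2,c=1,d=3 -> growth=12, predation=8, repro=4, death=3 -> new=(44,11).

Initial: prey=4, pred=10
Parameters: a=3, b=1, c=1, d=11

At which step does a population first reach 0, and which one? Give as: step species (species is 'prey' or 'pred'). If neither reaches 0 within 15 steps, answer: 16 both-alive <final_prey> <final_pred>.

Answer: 1 pred

Derivation:
Step 1: prey: 4+1-0=5; pred: 10+0-11=0
First extinction: pred at step 1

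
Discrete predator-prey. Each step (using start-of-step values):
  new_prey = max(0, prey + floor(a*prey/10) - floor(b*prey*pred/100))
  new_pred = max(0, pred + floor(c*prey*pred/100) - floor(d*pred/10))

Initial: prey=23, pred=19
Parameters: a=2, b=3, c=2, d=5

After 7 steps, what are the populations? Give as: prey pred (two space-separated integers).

Step 1: prey: 23+4-13=14; pred: 19+8-9=18
Step 2: prey: 14+2-7=9; pred: 18+5-9=14
Step 3: prey: 9+1-3=7; pred: 14+2-7=9
Step 4: prey: 7+1-1=7; pred: 9+1-4=6
Step 5: prey: 7+1-1=7; pred: 6+0-3=3
Step 6: prey: 7+1-0=8; pred: 3+0-1=2
Step 7: prey: 8+1-0=9; pred: 2+0-1=1

Answer: 9 1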